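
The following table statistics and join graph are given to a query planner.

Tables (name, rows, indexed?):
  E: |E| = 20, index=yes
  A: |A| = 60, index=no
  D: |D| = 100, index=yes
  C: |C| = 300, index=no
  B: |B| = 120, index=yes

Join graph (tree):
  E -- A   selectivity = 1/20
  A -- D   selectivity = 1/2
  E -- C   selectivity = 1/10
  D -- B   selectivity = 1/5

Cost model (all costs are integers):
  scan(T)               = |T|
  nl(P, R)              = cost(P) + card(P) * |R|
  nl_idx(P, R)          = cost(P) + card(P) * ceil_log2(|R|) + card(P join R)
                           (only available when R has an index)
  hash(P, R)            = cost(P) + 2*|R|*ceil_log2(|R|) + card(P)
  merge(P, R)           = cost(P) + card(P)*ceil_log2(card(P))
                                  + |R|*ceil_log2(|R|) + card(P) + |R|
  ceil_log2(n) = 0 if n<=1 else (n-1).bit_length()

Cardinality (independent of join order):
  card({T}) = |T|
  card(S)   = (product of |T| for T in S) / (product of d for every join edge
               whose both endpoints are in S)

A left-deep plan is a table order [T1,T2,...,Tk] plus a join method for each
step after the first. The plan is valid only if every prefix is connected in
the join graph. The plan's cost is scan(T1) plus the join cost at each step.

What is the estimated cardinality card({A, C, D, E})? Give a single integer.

Tables in S: A(60), C(300), D(100), E(20)
Edges inside S: E-A(d=20), A-D(d=2), E-C(d=10)
numerator = 60 * 300 * 100 * 20 = 36000000
denominator = 20 * 2 * 10 = 400
card(S) = 36000000 / 400 = 90000

90000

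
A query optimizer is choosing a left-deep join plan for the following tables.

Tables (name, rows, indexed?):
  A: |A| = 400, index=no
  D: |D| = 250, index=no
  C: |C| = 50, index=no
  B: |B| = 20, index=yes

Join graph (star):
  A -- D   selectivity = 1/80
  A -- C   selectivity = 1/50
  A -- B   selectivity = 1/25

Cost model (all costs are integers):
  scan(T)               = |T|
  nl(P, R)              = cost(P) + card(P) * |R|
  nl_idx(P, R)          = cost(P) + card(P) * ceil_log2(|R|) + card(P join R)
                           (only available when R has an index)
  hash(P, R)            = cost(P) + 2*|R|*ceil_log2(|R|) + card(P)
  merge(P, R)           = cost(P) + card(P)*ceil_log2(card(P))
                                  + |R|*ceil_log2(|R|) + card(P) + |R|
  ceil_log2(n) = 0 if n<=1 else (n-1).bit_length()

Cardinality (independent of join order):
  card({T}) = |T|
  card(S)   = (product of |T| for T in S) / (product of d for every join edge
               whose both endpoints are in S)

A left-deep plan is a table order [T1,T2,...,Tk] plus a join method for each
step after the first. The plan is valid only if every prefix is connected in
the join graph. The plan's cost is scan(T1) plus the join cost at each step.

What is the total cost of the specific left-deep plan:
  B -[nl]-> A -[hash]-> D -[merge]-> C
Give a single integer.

23690

step 1: scan B: cost=20, card=20
step 2: join A via nl
    card(P join A) = 20*400/(25) = 320
    cost = 20 + 20*400 = 8020
step 3: join D via hash
    card(P join D) = 320*250/(80) = 1000
    cost = 8020 + 2*250*8 + 320 = 12340
step 4: join C via merge
    card(P join C) = 1000*50/(50) = 1000
    cost = 12340 + 1000*10 + 50*6 + 1000 + 50 = 23690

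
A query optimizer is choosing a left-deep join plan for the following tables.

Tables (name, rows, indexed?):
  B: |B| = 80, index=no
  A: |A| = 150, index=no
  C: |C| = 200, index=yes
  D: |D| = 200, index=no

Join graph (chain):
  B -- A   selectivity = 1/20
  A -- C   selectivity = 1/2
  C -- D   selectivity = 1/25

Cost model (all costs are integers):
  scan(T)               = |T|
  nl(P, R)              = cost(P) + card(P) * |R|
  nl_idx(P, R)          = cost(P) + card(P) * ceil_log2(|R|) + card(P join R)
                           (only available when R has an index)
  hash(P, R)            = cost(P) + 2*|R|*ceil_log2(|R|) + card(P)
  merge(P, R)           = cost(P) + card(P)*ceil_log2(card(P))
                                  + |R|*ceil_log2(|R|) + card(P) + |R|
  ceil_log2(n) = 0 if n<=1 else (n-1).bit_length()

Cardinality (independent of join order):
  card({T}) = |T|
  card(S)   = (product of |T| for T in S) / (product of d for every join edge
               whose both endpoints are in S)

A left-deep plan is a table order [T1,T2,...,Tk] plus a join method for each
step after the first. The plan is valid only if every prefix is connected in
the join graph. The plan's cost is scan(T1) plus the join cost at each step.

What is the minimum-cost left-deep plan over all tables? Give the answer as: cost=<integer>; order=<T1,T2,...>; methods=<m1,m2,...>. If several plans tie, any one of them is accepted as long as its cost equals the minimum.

Selinger DP (subsets sized 1..n):
  {B}: scan cost=80, card=80
  {A}: scan cost=150, card=150
  {C}: scan cost=200, card=200
  {D}: scan cost=200, card=200
  {AB}: card=600; try (B,hash)→1420, (A,merge)→2070, (B,merge)→2140, (A,hash)→2560, (A,nl)→12080, (B,nl)→12150; best=1420 via (B,hash)
  {AC}: card=15000; try (A,hash)→2800, (C,merge)→3300, (A,merge)→3350, (C,hash)→3500, (C,nl_idx)→16350, (C,nl)→30150 …(+1); best=2800 via (A,hash)
  {CD}: card=1600; try (C,nl_idx)→3400, (D,hash)→3600, (C,hash)→3600, (D,merge)→3800, (C,merge)→3800, (D,nl)→40200 …(+1); best=3400 via (C,nl_idx)
  {ABC}: card=60000; try (C,hash)→5220, (C,merge)→9820, (B,hash)→18920, (C,nl_idx)→66220, (C,nl)→121420, (B,merge)→228440 …(+1); best=5220 via (C,hash)
  {ACD}: card=120000; try (A,hash)→7400, (D,hash)→21000, (A,merge)→23950, (D,merge)→229600, (A,nl)→243400, (D,nl)→3002800; best=7400 via (A,hash)
  {ABCD}: card=480000; try (D,hash)→68420, (B,hash)→128520, (D,merge)→1027020, (B,merge)→2168040, (B,nl)→9607400, (D,nl)→12005220; best=68420 via (D,hash)

cost=68420; order=A,B,C,D; methods=hash,hash,hash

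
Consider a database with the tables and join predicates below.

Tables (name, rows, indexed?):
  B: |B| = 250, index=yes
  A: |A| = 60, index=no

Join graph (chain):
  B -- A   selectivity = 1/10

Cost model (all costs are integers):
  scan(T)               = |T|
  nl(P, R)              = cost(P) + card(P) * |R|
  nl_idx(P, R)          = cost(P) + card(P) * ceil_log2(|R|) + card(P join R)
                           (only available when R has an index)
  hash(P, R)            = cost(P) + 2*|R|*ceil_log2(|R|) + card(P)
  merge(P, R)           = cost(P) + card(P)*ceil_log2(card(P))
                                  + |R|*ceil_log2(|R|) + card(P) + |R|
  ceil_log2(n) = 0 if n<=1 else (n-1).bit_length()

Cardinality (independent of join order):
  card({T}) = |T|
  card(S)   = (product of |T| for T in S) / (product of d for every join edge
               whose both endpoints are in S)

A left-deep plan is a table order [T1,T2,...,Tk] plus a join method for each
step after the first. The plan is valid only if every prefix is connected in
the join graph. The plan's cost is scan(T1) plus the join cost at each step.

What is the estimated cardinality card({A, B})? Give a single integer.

1500

Tables in S: A(60), B(250)
Edges inside S: B-A(d=10)
numerator = 60 * 250 = 15000
denominator = 10 = 10
card(S) = 15000 / 10 = 1500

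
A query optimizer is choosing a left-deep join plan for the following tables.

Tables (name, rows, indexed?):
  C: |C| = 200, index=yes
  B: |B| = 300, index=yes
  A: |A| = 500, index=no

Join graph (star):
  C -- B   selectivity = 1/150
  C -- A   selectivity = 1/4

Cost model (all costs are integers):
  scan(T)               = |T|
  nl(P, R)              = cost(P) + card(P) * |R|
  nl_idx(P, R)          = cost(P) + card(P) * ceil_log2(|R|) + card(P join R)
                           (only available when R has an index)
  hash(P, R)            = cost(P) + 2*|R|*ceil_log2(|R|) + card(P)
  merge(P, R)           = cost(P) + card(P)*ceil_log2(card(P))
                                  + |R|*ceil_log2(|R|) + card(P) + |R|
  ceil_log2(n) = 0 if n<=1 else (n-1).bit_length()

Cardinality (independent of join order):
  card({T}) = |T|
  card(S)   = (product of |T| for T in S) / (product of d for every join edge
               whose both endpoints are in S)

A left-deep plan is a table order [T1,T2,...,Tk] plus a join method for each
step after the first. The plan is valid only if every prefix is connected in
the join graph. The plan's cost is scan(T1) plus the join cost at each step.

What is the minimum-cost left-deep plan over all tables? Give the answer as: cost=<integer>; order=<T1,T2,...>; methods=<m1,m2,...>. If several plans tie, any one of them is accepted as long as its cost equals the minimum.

Selinger DP (subsets sized 1..n):
  {C}: scan cost=200, card=200
  {B}: scan cost=300, card=300
  {A}: scan cost=500, card=500
  {BC}: card=400; try (B,nl_idx)→2400, (C,nl_idx)→3100, (C,hash)→3800, (B,merge)→5000, (C,merge)→5100, (B,hash)→5800 …(+2); best=2400 via (B,nl_idx)
  {AC}: card=25000; try (C,hash)→4200, (A,merge)→7000, (C,merge)→7300, (A,hash)→9400, (C,nl_idx)→29500, (A,nl)→100200 …(+1); best=4200 via (C,hash)
  {ABC}: card=50000; try (A,merge)→11400, (A,hash)→11800, (B,hash)→34600, (A,nl)→202400, (B,nl_idx)→279200, (B,merge)→407200 …(+1); best=11400 via (A,merge)

cost=11400; order=C,B,A; methods=nl_idx,merge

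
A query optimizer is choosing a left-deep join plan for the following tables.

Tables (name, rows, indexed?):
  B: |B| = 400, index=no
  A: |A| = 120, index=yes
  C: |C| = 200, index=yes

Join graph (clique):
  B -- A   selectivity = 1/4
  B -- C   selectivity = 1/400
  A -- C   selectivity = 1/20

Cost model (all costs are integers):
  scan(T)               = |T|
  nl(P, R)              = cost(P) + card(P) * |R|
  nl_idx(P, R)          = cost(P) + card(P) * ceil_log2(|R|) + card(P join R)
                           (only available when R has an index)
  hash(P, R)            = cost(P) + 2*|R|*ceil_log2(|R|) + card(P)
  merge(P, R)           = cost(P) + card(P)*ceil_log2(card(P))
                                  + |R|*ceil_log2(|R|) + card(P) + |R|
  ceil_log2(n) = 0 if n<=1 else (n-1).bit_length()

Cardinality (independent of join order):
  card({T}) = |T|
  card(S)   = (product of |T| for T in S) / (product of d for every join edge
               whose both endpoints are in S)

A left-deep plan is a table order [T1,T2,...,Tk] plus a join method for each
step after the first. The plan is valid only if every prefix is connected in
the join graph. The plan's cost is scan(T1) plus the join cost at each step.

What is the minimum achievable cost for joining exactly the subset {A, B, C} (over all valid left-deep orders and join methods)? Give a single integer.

5500

Selinger DP over subsets of {A,B,C}:
  {B}: scan cost=400, card=400
  {A}: scan cost=120, card=120
  {C}: scan cost=200, card=200
  {AB}: card=12000; try (A,hash)→2480, (B,merge)→5080, (A,merge)→5360, (B,hash)→7440, (A,nl_idx)→15200, (B,nl)→48120 …(+1); best=2480 via (A,hash)
  {BC}: card=200; try (C,nl_idx)→3800, (C,hash)→4000, (B,merge)→6000, (C,merge)→6200, (B,hash)→7600, (B,nl)→80200 …(+1); best=3800 via (C,nl_idx)
  {AC}: card=1200; try (A,hash)→2080, (C,nl_idx)→2280, (A,nl_idx)→2800, (C,merge)→2880, (A,merge)→2960, (C,hash)→3440 …(+2); best=2080 via (A,hash)
  {ABC}: card=300; try (A,nl_idx)→5500, (A,hash)→5680, (A,merge)→6560, (B,hash)→10480, (C,hash)→17680, (B,merge)→20480 …(+5); best=5500 via (A,nl_idx)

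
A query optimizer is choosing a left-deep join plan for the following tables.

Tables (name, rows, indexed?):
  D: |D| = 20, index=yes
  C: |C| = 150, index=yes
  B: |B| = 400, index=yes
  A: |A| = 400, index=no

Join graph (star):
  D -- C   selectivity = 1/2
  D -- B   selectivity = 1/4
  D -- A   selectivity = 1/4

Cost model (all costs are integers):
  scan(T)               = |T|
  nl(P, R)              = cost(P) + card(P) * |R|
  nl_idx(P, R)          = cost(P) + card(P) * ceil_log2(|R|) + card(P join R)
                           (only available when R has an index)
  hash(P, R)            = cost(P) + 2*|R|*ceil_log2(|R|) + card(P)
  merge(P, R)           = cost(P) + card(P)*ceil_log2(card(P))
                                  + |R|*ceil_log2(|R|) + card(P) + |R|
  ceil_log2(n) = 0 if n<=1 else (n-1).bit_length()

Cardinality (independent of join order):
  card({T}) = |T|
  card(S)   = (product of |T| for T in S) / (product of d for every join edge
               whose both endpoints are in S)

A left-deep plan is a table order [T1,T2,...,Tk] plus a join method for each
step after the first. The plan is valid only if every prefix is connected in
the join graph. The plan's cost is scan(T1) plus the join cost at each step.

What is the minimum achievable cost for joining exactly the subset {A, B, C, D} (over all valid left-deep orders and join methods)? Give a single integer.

Selinger DP over subsets of {A,B,C,D}:
  {D}: scan cost=20, card=20
  {C}: scan cost=150, card=150
  {B}: scan cost=400, card=400
  {A}: scan cost=400, card=400
  {CD}: card=1500; try (D,hash)→500, (C,merge)→1490, (D,merge)→1620, (C,nl_idx)→1680, (D,nl_idx)→2400, (C,hash)→2440 …(+2); best=500 via (D,hash)
  {BD}: card=2000; try (D,hash)→1000, (B,nl_idx)→2200, (B,merge)→4140, (D,nl_idx)→4400, (D,merge)→4520, (B,hash)→7240 …(+2); best=1000 via (D,hash)
  {AD}: card=2000; try (D,hash)→1000, (A,merge)→4140, (D,nl_idx)→4400, (D,merge)→4520, (A,hash)→7240, (A,nl)→8020 …(+1); best=1000 via (D,hash)
  {BCD}: card=150000; try (C,hash)→5400, (B,hash)→9200, (B,merge)→22500, (C,merge)→26350, (B,nl_idx)→164000, (C,nl_idx)→167000 …(+2); best=5400 via (C,hash)
  {ACD}: card=150000; try (C,hash)→5400, (A,hash)→9200, (A,merge)→22500, (C,merge)→26350, (C,nl_idx)→167000, (C,nl)→301000 …(+1); best=5400 via (C,hash)
  {ABD}: card=200000; try (B,hash)→10200, (A,hash)→10200, (B,merge)→29000, (A,merge)→29000, (B,nl_idx)→219000, (B,nl)→801000 …(+1); best=10200 via (B,hash)
  {ABCD}: card=15000000; try (B,hash)→162600, (A,hash)→162600, (C,hash)→212600, (B,merge)→2859400, (A,merge)→2859400, (C,merge)→3811550 …(+5); best=162600 via (B,hash)

162600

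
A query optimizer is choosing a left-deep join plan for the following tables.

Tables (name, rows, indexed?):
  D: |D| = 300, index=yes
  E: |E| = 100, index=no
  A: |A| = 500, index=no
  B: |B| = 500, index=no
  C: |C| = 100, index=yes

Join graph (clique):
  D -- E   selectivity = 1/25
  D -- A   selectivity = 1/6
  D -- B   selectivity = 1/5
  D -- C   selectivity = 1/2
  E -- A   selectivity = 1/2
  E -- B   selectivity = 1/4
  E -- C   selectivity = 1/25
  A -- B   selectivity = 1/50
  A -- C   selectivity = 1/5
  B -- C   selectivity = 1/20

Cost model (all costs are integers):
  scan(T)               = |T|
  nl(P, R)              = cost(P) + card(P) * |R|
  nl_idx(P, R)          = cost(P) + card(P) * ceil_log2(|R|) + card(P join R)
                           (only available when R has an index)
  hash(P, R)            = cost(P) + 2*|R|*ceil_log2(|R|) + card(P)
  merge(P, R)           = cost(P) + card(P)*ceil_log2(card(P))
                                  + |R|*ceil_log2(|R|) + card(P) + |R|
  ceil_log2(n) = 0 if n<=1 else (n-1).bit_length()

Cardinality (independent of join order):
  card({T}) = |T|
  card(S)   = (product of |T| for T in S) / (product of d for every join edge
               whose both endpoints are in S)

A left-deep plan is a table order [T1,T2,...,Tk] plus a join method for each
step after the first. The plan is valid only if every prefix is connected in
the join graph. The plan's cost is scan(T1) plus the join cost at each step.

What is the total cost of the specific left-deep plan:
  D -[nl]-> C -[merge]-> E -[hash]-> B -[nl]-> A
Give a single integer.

1767500

step 1: scan D: cost=300, card=300
step 2: join C via nl
    card(P join C) = 300*100/(2) = 15000
    cost = 300 + 300*100 = 30300
step 3: join E via merge
    card(P join E) = 15000*100/(25*25) = 2400
    cost = 30300 + 15000*14 + 100*7 + 15000 + 100 = 256100
step 4: join B via hash
    card(P join B) = 2400*500/(5*4*20) = 3000
    cost = 256100 + 2*500*9 + 2400 = 267500
step 5: join A via nl
    card(P join A) = 3000*500/(6*2*50*5) = 500
    cost = 267500 + 3000*500 = 1767500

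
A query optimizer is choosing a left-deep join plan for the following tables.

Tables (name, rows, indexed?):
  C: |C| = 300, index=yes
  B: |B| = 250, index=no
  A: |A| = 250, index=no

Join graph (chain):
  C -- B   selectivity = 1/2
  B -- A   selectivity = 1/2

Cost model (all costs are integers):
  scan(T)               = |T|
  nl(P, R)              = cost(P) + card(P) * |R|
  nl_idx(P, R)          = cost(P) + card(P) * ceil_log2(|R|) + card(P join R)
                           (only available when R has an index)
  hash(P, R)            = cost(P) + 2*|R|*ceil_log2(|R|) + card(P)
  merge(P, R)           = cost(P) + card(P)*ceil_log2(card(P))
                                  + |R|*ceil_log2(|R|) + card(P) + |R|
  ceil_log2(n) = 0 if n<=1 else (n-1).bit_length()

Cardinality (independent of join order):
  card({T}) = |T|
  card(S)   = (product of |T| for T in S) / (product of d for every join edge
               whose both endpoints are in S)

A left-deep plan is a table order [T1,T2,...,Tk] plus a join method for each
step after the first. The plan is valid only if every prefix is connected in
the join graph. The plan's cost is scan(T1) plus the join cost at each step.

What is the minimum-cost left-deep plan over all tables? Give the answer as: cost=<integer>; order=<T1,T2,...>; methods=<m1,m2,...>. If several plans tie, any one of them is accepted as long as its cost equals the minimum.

Selinger DP (subsets sized 1..n):
  {C}: scan cost=300, card=300
  {B}: scan cost=250, card=250
  {A}: scan cost=250, card=250
  {BC}: card=37500; try (B,hash)→4600, (C,merge)→5500, (B,merge)→5550, (C,hash)→5900, (C,nl_idx)→40000, (C,nl)→75250 …(+1); best=4600 via (B,hash)
  {AB}: card=31250; try (B,hash)→4500, (A,hash)→4500, (B,merge)→4750, (A,merge)→4750, (B,nl)→62750, (A,nl)→62750; best=4500 via (B,hash)
  {ABC}: card=4687500; try (C,hash)→41150, (A,hash)→46100, (C,merge)→507500, (A,merge)→644350, (C,nl_idx)→4973250, (C,nl)→9379500 …(+1); best=41150 via (C,hash)

cost=41150; order=A,B,C; methods=hash,hash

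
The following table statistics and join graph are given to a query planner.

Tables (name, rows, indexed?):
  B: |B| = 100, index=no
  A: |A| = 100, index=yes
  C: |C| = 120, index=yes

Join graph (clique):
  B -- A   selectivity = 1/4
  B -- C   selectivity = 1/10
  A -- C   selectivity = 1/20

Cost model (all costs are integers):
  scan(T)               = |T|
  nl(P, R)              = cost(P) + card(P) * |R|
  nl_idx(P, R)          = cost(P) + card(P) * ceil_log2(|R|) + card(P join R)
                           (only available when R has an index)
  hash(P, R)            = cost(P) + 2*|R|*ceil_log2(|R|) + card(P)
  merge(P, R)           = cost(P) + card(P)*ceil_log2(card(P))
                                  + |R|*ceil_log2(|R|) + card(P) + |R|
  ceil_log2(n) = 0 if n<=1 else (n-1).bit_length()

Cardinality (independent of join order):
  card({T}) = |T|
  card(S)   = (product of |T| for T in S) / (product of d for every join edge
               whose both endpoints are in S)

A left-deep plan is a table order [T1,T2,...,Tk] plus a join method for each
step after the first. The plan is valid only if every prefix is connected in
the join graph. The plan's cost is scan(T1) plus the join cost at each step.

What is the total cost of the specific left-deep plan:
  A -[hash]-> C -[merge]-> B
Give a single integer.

9280

step 1: scan A: cost=100, card=100
step 2: join C via hash
    card(P join C) = 100*120/(20) = 600
    cost = 100 + 2*120*7 + 100 = 1880
step 3: join B via merge
    card(P join B) = 600*100/(4*10) = 1500
    cost = 1880 + 600*10 + 100*7 + 600 + 100 = 9280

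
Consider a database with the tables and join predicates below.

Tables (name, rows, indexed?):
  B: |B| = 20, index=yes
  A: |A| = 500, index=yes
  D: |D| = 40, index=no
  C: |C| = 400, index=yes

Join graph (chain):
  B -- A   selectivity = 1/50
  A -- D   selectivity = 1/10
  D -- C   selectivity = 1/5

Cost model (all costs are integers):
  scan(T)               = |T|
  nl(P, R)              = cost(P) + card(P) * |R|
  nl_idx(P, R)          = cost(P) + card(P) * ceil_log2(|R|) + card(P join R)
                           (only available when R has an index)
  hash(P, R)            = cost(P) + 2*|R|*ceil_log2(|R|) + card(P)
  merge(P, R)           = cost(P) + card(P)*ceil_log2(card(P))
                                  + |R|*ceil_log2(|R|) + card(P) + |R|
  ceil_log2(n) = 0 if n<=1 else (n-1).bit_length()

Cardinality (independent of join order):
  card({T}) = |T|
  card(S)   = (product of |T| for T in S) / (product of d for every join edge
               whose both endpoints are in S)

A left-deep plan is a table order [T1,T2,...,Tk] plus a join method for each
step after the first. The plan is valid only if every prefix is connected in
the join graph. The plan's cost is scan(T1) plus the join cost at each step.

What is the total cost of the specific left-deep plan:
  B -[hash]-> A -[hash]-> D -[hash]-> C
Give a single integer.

17720

step 1: scan B: cost=20, card=20
step 2: join A via hash
    card(P join A) = 20*500/(50) = 200
    cost = 20 + 2*500*9 + 20 = 9040
step 3: join D via hash
    card(P join D) = 200*40/(10) = 800
    cost = 9040 + 2*40*6 + 200 = 9720
step 4: join C via hash
    card(P join C) = 800*400/(5) = 64000
    cost = 9720 + 2*400*9 + 800 = 17720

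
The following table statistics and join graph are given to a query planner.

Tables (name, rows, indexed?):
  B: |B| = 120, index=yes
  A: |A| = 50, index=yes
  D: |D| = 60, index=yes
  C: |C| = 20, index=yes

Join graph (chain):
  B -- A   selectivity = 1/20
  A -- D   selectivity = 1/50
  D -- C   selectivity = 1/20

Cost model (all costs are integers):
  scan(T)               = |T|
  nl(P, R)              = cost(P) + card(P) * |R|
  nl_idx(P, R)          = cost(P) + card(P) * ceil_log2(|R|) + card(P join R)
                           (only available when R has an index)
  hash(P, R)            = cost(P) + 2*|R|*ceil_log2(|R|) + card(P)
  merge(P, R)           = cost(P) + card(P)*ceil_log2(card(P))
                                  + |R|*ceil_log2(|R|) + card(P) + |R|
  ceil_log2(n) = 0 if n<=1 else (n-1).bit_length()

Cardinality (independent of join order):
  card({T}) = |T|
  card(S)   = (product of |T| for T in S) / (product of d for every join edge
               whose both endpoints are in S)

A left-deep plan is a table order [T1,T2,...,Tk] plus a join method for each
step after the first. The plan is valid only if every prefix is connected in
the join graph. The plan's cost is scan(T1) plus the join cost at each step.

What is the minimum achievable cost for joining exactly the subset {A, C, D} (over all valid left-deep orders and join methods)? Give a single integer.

Selinger DP over subsets of {A,C,D}:
  {A}: scan cost=50, card=50
  {D}: scan cost=60, card=60
  {C}: scan cost=20, card=20
  {AD}: card=60; try (D,nl_idx)→410, (A,nl_idx)→480, (A,hash)→720, (D,hash)→820, (D,merge)→820, (A,merge)→830 …(+2); best=410 via (D,nl_idx)
  {CD}: card=60; try (D,nl_idx)→200, (C,hash)→320, (C,nl_idx)→420, (D,merge)→560, (C,merge)→600, (D,hash)→760 …(+2); best=200 via (D,nl_idx)
  {ACD}: card=60; try (A,nl_idx)→620, (C,hash)→670, (C,nl_idx)→770, (A,hash)→860, (C,merge)→950, (A,merge)→970 …(+2); best=620 via (A,nl_idx)

620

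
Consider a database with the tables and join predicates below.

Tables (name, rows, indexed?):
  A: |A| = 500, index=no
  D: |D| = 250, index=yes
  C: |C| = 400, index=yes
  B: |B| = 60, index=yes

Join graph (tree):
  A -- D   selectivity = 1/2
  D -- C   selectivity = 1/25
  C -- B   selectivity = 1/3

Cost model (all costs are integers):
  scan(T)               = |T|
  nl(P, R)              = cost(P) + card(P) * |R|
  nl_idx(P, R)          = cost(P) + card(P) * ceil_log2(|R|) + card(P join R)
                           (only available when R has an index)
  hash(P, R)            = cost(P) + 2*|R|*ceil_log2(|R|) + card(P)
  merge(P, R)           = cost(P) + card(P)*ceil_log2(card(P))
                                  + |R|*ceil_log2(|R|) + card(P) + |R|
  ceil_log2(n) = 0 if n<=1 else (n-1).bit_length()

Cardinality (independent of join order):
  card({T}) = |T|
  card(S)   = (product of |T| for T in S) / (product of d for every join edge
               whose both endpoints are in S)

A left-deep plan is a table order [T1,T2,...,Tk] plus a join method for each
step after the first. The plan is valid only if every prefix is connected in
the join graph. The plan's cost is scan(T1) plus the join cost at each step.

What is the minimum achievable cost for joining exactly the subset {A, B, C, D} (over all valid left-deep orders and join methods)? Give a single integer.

Selinger DP over subsets of {A,B,C,D}:
  {A}: scan cost=500, card=500
  {D}: scan cost=250, card=250
  {C}: scan cost=400, card=400
  {B}: scan cost=60, card=60
  {AD}: card=62500; try (D,hash)→5000, (A,merge)→7500, (D,merge)→7750, (A,hash)→9500, (D,nl_idx)→67000, (A,nl)→125250 …(+1); best=5000 via (D,hash)
  {CD}: card=4000; try (D,hash)→4800, (C,merge)→6500, (C,nl_idx)→6500, (D,merge)→6650, (D,nl_idx)→7600, (C,hash)→7700 …(+2); best=4800 via (D,hash)
  {BC}: card=8000; try (B,hash)→1520, (C,merge)→4480, (B,merge)→4820, (C,hash)→7320, (C,nl_idx)→8600, (B,nl_idx)→10800 …(+2); best=1520 via (B,hash)
  {ACD}: card=1000000; try (A,hash)→17800, (A,merge)→61800, (C,hash)→74700, (C,merge)→1071500, (C,nl_idx)→1567500, (A,nl)→2004800 …(+1); best=17800 via (A,hash)
  {BCD}: card=80000; try (B,hash)→9520, (D,hash)→13520, (B,merge)→57220, (B,nl_idx)→108800, (D,merge)→115770, (D,nl_idx)→145520 …(+2); best=9520 via (B,hash)
  {ABCD}: card=20000000; try (A,hash)→98520, (B,hash)→1018520, (A,merge)→1454520, (B,merge)→21018220, (B,nl_idx)→26017800, (A,nl)→40009520 …(+1); best=98520 via (A,hash)

98520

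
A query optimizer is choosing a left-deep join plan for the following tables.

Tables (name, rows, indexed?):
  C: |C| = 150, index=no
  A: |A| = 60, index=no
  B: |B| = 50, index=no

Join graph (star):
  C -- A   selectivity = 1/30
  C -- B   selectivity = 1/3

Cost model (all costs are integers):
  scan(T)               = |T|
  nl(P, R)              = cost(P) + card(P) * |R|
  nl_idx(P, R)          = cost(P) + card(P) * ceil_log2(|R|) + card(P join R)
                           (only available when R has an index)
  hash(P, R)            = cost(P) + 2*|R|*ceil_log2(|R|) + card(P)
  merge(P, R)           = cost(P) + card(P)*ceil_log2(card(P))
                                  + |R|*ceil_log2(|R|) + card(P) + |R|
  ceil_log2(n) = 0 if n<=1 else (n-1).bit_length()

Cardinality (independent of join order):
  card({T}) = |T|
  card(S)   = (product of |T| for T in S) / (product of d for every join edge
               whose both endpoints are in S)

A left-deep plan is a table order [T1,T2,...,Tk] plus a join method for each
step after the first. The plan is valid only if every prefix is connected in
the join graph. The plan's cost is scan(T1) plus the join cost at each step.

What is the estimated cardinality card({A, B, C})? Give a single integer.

Tables in S: A(60), B(50), C(150)
Edges inside S: C-A(d=30), C-B(d=3)
numerator = 60 * 50 * 150 = 450000
denominator = 30 * 3 = 90
card(S) = 450000 / 90 = 5000

5000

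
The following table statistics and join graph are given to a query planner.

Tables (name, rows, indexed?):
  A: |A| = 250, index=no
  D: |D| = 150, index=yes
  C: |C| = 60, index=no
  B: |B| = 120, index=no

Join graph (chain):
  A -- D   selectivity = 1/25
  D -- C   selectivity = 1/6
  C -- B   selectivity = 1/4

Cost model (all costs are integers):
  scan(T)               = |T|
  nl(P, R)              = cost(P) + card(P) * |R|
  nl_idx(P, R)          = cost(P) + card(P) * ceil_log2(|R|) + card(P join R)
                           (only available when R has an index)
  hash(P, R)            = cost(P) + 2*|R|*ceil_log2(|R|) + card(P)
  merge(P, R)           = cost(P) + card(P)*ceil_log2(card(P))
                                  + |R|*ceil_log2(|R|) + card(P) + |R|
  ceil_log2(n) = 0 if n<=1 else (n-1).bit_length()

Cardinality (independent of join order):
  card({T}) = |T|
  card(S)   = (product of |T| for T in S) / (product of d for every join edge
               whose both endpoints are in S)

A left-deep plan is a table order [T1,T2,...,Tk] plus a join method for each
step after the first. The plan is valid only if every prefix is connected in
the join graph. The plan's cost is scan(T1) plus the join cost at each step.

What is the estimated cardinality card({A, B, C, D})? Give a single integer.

Tables in S: A(250), B(120), C(60), D(150)
Edges inside S: A-D(d=25), D-C(d=6), C-B(d=4)
numerator = 250 * 120 * 60 * 150 = 270000000
denominator = 25 * 6 * 4 = 600
card(S) = 270000000 / 600 = 450000

450000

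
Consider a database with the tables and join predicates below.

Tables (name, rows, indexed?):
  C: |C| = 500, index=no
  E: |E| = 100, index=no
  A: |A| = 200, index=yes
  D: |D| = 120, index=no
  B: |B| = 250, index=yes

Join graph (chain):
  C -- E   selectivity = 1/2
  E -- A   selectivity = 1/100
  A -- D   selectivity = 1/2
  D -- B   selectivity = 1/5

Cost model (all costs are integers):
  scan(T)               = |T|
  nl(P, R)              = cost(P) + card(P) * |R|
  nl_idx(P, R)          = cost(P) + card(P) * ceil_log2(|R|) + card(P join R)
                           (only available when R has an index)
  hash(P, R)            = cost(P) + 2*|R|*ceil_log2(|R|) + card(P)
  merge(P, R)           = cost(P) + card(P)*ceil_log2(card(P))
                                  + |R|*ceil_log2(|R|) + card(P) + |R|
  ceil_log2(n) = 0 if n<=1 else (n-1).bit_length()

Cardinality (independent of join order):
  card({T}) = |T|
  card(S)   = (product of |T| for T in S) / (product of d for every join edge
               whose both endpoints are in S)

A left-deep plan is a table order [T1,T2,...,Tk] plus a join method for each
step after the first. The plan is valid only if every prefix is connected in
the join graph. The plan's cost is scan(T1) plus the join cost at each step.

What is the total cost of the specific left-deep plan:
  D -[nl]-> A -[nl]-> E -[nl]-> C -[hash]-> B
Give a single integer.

10228120

step 1: scan D: cost=120, card=120
step 2: join A via nl
    card(P join A) = 120*200/(2) = 12000
    cost = 120 + 120*200 = 24120
step 3: join E via nl
    card(P join E) = 12000*100/(100) = 12000
    cost = 24120 + 12000*100 = 1224120
step 4: join C via nl
    card(P join C) = 12000*500/(2) = 3000000
    cost = 1224120 + 12000*500 = 7224120
step 5: join B via hash
    card(P join B) = 3000000*250/(5) = 150000000
    cost = 7224120 + 2*250*8 + 3000000 = 10228120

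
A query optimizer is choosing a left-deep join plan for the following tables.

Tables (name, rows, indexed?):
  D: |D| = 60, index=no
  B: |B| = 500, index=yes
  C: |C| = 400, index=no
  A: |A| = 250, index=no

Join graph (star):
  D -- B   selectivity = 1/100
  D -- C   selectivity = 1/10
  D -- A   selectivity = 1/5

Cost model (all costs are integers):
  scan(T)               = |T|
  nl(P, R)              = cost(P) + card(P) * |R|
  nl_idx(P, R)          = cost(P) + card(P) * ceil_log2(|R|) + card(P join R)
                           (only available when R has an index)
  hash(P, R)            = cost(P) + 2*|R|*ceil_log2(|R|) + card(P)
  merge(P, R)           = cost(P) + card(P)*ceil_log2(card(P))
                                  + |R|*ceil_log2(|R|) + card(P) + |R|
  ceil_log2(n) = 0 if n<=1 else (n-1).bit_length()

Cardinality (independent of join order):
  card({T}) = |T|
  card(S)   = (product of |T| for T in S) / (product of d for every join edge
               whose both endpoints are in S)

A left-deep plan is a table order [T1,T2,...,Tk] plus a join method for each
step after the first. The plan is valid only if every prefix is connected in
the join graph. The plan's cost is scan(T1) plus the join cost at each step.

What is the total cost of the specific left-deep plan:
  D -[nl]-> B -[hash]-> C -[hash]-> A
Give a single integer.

step 1: scan D: cost=60, card=60
step 2: join B via nl
    card(P join B) = 60*500/(100) = 300
    cost = 60 + 60*500 = 30060
step 3: join C via hash
    card(P join C) = 300*400/(10) = 12000
    cost = 30060 + 2*400*9 + 300 = 37560
step 4: join A via hash
    card(P join A) = 12000*250/(5) = 600000
    cost = 37560 + 2*250*8 + 12000 = 53560

53560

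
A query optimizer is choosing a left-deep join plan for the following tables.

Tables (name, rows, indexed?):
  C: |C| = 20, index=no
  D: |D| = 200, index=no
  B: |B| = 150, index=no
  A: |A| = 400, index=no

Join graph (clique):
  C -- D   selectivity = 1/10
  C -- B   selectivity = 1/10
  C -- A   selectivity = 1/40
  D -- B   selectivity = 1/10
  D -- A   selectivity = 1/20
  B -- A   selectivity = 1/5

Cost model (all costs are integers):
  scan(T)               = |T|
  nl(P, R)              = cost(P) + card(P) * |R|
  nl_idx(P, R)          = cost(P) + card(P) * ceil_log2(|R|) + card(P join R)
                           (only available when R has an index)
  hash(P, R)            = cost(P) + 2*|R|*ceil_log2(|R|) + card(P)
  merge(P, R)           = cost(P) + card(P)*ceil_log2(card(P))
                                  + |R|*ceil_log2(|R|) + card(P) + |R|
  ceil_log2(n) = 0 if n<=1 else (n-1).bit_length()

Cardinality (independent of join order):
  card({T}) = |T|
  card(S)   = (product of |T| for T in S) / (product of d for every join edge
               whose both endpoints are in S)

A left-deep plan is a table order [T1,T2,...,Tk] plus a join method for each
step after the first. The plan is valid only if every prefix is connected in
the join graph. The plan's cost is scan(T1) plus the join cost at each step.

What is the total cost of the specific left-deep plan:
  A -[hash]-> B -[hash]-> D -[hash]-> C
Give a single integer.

step 1: scan A: cost=400, card=400
step 2: join B via hash
    card(P join B) = 400*150/(5) = 12000
    cost = 400 + 2*150*8 + 400 = 3200
step 3: join D via hash
    card(P join D) = 12000*200/(10*20) = 12000
    cost = 3200 + 2*200*8 + 12000 = 18400
step 4: join C via hash
    card(P join C) = 12000*20/(10*10*40) = 60
    cost = 18400 + 2*20*5 + 12000 = 30600

30600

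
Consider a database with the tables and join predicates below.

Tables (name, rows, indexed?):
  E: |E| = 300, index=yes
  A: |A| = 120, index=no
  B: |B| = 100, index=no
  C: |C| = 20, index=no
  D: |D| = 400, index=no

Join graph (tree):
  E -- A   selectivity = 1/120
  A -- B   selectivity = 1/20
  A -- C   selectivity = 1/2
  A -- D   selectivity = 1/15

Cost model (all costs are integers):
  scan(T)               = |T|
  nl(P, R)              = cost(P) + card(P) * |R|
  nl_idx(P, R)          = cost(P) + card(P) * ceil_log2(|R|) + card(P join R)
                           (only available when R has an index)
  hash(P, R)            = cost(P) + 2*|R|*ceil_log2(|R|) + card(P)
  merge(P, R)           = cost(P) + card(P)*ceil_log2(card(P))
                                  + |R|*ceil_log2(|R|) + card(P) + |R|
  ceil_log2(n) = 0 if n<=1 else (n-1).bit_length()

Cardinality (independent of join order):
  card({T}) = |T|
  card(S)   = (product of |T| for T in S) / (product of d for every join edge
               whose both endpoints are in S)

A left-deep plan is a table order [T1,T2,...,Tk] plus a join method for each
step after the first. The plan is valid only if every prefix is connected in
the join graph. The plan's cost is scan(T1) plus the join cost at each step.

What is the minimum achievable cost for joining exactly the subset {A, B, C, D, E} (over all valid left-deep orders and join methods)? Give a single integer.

Selinger DP over subsets of {A,B,C,D,E}:
  {E}: scan cost=300, card=300
  {A}: scan cost=120, card=120
  {B}: scan cost=100, card=100
  {C}: scan cost=20, card=20
  {D}: scan cost=400, card=400
  {AE}: card=300; try (E,nl_idx)→1500, (A,hash)→2280, (E,merge)→4080, (A,merge)→4260, (E,hash)→5640, (E,nl)→36120 …(+1); best=1500 via (E,nl_idx)
  {AB}: card=600; try (B,hash)→1640, (A,merge)→1860, (B,merge)→1880, (A,hash)→1880, (A,nl)→12100, (B,nl)→12120; best=1640 via (B,hash)
  {AC}: card=1200; try (C,hash)→440, (A,merge)→1100, (C,merge)→1200, (A,hash)→1720, (A,nl)→2420, (C,nl)→2520; best=440 via (C,hash)
  {AD}: card=3200; try (A,hash)→2480, (D,merge)→5080, (A,merge)→5360, (D,hash)→7440, (D,nl)→48120, (A,nl)→48400; best=2480 via (A,hash)
  {ABE}: card=1500; try (B,hash)→3200, (B,merge)→5300, (E,hash)→7640, (E,nl_idx)→8540, (E,merge)→11240, (B,nl)→31500 …(+1); best=3200 via (B,hash)
  {ACE}: card=3000; try (C,hash)→2000, (C,merge)→4620, (E,hash)→7040, (C,nl)→7500, (E,nl_idx)→14240, (E,merge)→17840 …(+1); best=2000 via (C,hash)
  {ADE}: card=8000; try (D,merge)→8500, (D,hash)→9000, (E,hash)→11080, (E,nl_idx)→39280, (E,merge)→47080, (D,nl)→121500 …(+1); best=8500 via (D,merge)
  {ABC}: card=6000; try (C,hash)→2440, (B,hash)→3040, (C,merge)→8360, (C,nl)→13640, (B,merge)→15640, (B,nl)→120440; best=2440 via (C,hash)
  {ABD}: card=16000; try (B,hash)→7080, (D,hash)→9440, (D,merge)→12240, (B,merge)→44880, (D,nl)→241640, (B,nl)→322480; best=7080 via (B,hash)
  {ACD}: card=32000; try (C,hash)→5880, (D,hash)→8840, (D,merge)→18840, (C,merge)→44200, (C,nl)→66480, (D,nl)→480440; best=5880 via (C,hash)
  {ABCE}: card=15000; try (C,hash)→4900, (B,hash)→6400, (E,hash)→13840, (C,merge)→21320, (C,nl)→33200, (B,merge)→41800 …(+4); best=4900 via (C,hash)
  {ABDE}: card=40000; try (D,hash)→11900, (B,hash)→17900, (D,merge)→25200, (E,hash)→28480, (B,merge)→121300, (E,nl_idx)→191080 …(+4); best=11900 via (D,hash)
  {ACDE}: card=80000; try (D,hash)→12200, (C,hash)→16700, (E,hash)→43280, (D,merge)→45000, (C,merge)→120620, (C,nl)→168500 …(+4); best=12200 via (D,hash)
  {ABCD}: card=160000; try (D,hash)→15640, (C,hash)→23280, (B,hash)→39280, (D,merge)→90440, (C,merge)→247200, (C,nl)→327080 …(+3); best=15640 via (D,hash)
  {ABCDE}: card=400000; try (D,hash)→27100, (C,hash)→52100, (B,hash)→93600, (E,hash)→181040, (D,merge)→233900, (C,merge)→692020 …(+7); best=27100 via (D,hash)

27100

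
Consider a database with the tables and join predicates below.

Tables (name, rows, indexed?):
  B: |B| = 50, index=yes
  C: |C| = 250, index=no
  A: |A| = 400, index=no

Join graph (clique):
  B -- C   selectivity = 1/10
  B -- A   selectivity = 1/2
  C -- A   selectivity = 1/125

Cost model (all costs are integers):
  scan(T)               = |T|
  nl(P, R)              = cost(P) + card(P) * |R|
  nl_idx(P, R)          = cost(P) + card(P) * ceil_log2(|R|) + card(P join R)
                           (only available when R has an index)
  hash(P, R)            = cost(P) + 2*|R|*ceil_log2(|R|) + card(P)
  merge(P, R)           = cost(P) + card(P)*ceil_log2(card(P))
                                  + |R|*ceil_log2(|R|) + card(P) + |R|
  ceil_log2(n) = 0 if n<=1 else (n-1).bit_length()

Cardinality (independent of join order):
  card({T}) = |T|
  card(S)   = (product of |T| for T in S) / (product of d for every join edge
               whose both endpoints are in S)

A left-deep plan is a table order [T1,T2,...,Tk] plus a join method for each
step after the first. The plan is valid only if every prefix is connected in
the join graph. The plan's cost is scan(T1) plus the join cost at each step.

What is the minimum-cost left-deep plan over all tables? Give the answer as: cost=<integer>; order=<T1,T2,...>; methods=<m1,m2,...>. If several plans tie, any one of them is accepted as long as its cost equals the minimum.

cost=6200; order=A,C,B; methods=hash,hash

Selinger DP (subsets sized 1..n):
  {B}: scan cost=50, card=50
  {C}: scan cost=250, card=250
  {A}: scan cost=400, card=400
  {BC}: card=1250; try (B,hash)→1100, (C,merge)→2650, (B,merge)→2850, (B,nl_idx)→3000, (C,hash)→4100, (C,nl)→12550 …(+1); best=1100 via (B,hash)
  {AB}: card=10000; try (B,hash)→1400, (A,merge)→4400, (B,merge)→4750, (A,hash)→7300, (B,nl_idx)→12800, (A,nl)→20050 …(+1); best=1400 via (B,hash)
  {AC}: card=800; try (C,hash)→4800, (A,merge)→6500, (C,merge)→6650, (A,hash)→7700, (A,nl)→100250, (C,nl)→100400; best=4800 via (C,hash)
  {ABC}: card=2000; try (B,hash)→6200, (A,hash)→9550, (B,nl_idx)→11600, (B,merge)→13950, (C,hash)→15400, (A,merge)→20100 …(+4); best=6200 via (B,hash)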